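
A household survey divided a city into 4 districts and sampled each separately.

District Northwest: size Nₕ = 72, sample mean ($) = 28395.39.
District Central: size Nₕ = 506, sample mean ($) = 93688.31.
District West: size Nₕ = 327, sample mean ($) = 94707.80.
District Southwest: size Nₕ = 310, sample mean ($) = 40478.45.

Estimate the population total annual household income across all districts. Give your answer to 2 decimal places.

92968523.04

Estimate total by summing Nₕ·x̄ₕ over strata.
72·28395.39 + 506·93688.31 + 327·94707.80 + 310·40478.45 = 2044468.08 + 47406284.86 + 30969450.6 + 12548319.5 = 92968523.04.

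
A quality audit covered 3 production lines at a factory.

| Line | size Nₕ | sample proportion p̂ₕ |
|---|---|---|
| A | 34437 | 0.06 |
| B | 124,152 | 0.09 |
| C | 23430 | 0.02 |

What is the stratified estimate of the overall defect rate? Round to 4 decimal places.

0.0753

Wₕ = Nₕ/N with N = 182019: 0.1892, 0.6821, 0.1287.
p̂_st = 0.1892·0.06 + 0.6821·0.09 + 0.1287·0.02 ≈ 0.075314... → 0.0753.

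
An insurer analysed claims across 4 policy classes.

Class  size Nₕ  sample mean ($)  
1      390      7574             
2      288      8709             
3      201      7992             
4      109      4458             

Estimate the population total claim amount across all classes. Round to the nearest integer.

Population total = Σ Nₕ·x̄ₕ (each stratum's size times its mean).
390·7574 + 288·8709 + 201·7992 + 109·4458 = 2953860 + 2508192 + 1606392 + 485922 = 7554366.

7554366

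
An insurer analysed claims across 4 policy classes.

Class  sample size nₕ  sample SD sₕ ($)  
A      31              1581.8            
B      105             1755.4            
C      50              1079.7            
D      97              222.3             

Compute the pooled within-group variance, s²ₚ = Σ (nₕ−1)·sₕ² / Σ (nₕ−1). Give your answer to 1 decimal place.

Degrees of freedom: 30 + 104 + 49 + 96 = 279.
Σ(nₕ−1)sₕ² = 30·2502091.24 + 104·3081429.16 + 49·1165752.09 + 96·49417.29 = 457397282.09.
s²ₚ = 457397282.09 / 279 = 1639416.782... → 1639416.8.

1639416.8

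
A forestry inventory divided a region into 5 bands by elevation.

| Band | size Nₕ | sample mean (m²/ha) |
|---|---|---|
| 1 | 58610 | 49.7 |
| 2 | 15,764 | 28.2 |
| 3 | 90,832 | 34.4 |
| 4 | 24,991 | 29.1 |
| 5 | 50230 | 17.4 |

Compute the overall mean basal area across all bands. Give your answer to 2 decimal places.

33.62

x̄_st = (Σ Nₕx̄ₕ) / (Σ Nₕ) = (58610·49.7 + 15764·28.2 + 90832·34.4 + 24991·29.1 + 50230·17.4) / 240427
= 8083322.7 / 240427 = 33.6207... → 33.62.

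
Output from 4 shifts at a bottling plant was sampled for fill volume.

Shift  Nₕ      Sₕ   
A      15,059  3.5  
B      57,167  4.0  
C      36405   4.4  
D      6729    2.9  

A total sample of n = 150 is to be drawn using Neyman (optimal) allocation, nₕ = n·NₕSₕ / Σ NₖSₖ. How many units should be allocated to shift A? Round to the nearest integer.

17

A: NₕSₕ = 15059·3.5 = 52706.5
B: NₕSₕ = 57167·4.0 = 228668
C: NₕSₕ = 36405·4.4 = 160182
D: NₕSₕ = 6729·2.9 = 19514.1
Σ NₕSₕ = 461070.6.
n_A = 150·52706.5/461070.6 = 17.147... → 17.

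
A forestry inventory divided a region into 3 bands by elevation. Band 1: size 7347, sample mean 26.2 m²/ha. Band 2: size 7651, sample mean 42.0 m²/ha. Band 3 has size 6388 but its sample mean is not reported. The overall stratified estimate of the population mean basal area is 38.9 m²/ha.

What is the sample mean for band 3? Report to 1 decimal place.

N = 7347 + 7651 + 6388 = 21386.
Overall total = μ·N = 38.9·21386 = 831915.4.
Subtract the known strata: 7347·26.2 + 7651·42.0 = 513833.4.
Remaining total for band 3: 831915.4 − 513833.4 = 318082.
Divide by its size: 318082 / 6388 = 49.794... → 49.8.

49.8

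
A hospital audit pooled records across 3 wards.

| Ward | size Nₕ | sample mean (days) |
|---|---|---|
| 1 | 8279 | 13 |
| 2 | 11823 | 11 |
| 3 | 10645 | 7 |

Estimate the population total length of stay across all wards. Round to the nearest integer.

Estimate total by summing Nₕ·x̄ₕ over strata.
8279·13 + 11823·11 + 10645·7 = 107627 + 130053 + 74515 = 312195.

312195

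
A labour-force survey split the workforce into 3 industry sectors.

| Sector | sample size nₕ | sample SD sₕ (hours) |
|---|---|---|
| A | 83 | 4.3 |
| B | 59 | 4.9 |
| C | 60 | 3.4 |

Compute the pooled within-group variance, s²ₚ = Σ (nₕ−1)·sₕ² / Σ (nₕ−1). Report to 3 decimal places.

A: (83−1)·4.3² = 82·18.49 = 1516.18
B: (59−1)·4.9² = 58·24.01 = 1392.58
C: (60−1)·3.4² = 59·11.56 = 682.04
Numerator = 3590.8; denominator = Σ(nₕ−1) = 199.
s²ₚ = 3590.8/199 = 18.04422... → 18.044.

18.044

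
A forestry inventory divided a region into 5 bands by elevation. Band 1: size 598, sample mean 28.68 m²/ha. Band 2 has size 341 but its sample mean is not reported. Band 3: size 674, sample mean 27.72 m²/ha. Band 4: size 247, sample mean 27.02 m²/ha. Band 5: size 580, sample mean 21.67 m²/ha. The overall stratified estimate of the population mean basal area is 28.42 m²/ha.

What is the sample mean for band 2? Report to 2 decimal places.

41.84

N = 598 + 341 + 674 + 247 + 580 = 2440.
Overall total = μ·N = 28.42·2440 = 69344.8.
Subtract the known strata: 598·28.68 + 674·27.72 + 247·27.02 + 580·21.67 = 55076.46.
Remaining total for band 2: 69344.8 − 55076.46 = 14268.34.
Divide by its size: 14268.34 / 341 = 41.8426... → 41.84.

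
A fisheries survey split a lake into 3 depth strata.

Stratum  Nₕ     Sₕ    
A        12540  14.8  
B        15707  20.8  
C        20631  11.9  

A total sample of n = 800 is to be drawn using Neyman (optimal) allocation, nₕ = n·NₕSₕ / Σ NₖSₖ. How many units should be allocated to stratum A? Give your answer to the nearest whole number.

196

Σ NₕSₕ = 12540·14.8 + 15707·20.8 + 20631·11.9 = 757806.5.
Share for A: 185592/757806.5 = 0.24491.
n_A = 800 × 0.24491 = 195.925... → 196.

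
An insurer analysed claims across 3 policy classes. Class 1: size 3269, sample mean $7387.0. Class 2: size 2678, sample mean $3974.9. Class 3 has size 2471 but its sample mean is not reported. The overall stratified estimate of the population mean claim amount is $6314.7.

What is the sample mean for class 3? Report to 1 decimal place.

7431.9

N = 3269 + 2678 + 2471 = 8418.
Overall total = μ·N = 6314.7·8418 = 53157144.6.
Subtract the known strata: 3269·7387.0 + 2678·3974.9 = 34792885.2.
Remaining total for class 3: 53157144.6 − 34792885.2 = 18364259.4.
Divide by its size: 18364259.4 / 2471 = 7431.914... → 7431.9.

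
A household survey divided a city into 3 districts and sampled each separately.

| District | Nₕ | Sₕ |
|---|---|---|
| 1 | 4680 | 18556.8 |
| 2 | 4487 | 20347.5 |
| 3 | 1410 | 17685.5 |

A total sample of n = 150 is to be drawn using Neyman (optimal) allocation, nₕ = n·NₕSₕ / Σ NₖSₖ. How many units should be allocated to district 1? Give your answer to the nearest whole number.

Σ NₕSₕ = 4680·18556.8 + 4487·20347.5 + 1410·17685.5 = 203081611.5.
Share for 1: 86845824/203081611.5 = 0.42764.
n_1 = 150 × 0.42764 = 64.146... → 64.

64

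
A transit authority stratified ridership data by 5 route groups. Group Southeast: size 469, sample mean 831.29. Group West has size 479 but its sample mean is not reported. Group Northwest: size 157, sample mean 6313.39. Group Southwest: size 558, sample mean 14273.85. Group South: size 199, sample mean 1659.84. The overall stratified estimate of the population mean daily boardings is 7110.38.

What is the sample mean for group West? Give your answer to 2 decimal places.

7439.11

N = 469 + 479 + 157 + 558 + 199 = 1862.
Overall total = μ·N = 7110.38·1862 = 13239527.56.
Subtract the known strata: 469·831.29 + 157·6313.39 + 558·14273.85 + 199·1659.84 = 9676193.7.
Remaining total for group West: 13239527.56 − 9676193.7 = 3563333.86.
Divide by its size: 3563333.86 / 479 = 7439.1104... → 7439.11.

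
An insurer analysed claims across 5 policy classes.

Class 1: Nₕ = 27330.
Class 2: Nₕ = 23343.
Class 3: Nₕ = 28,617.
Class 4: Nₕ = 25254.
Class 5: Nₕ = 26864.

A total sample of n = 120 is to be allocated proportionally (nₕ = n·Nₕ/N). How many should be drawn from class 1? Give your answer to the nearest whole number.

25

Share of class 1 = 27330/131408 = 0.20798.
Allocate 120 × 0.20798 = 24.957... → 25.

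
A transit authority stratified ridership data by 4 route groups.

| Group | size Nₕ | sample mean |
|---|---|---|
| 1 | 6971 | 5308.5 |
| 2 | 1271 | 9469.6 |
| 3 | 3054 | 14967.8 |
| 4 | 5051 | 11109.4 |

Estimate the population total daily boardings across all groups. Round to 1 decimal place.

150866655.7

Population total = Σ Nₕ·x̄ₕ (each stratum's size times its mean).
6971·5308.5 + 1271·9469.6 + 3054·14967.8 + 5051·11109.4 = 37005553.5 + 12035861.6 + 45711661.2 + 56113579.4 = 150866655.7.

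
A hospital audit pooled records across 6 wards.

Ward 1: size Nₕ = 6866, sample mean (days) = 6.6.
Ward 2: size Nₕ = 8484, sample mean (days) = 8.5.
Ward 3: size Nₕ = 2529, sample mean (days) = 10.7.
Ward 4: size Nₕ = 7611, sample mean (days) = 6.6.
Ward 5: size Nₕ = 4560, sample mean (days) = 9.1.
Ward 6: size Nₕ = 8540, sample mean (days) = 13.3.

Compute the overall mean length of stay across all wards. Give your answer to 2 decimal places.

N = 38590; weights Wₕ = Nₕ/N = (0.1779, 0.2198, 0.0655, 0.1972, 0.1182, 0.2213).
x̄_st = Σ Wₕ·x̄ₕ = 0.1779·6.6 + 0.2198·8.5 + 0.0655·10.7 + 0.1972·6.6 + 0.1182·9.1 + 0.2213·13.3 ≈ 9.0645...
→ 9.06.

9.06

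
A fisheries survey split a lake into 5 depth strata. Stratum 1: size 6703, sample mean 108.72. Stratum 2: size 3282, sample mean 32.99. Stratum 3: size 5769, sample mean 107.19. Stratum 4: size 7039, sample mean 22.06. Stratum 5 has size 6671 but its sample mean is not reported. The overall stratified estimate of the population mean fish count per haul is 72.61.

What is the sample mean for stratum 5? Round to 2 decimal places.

79.25

N = 6703 + 3282 + 5769 + 7039 + 6671 = 29464.
Overall total = μ·N = 72.61·29464 = 2139381.04.
Subtract the known strata: 6703·108.72 + 3282·32.99 + 5769·107.19 + 7039·22.06 = 1610682.79.
Remaining total for stratum 5: 2139381.04 − 1610682.79 = 528698.25.
Divide by its size: 528698.25 / 6671 = 79.2532... → 79.25.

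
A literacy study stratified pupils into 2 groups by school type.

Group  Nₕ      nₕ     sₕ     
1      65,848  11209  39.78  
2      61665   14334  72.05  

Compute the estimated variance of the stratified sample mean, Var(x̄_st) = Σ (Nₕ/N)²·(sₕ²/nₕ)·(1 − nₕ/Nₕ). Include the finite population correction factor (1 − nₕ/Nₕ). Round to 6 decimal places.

0.096249

N = 127513; Wₕ = Nₕ/N.
group 1: (65848/127513)²·39.78²/11209·(1 − 11209/65848) = 0.031239142
group 2: (61665/127513)²·72.05²/14334·(1 − 14334/61665) = 0.065009385
Sum = 0.096248527 → 0.096249.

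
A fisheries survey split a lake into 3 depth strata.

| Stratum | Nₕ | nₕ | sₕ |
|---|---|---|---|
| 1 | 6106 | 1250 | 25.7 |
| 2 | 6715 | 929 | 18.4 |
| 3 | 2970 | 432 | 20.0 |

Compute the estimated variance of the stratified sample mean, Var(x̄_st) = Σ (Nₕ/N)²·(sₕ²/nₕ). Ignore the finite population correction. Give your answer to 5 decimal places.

0.17766

N = 15791. Term for each stratum: Wₕ²sₕ²/nₕ.
Var(x̄_st) = 0.07900427 + 0.06590111 + 0.03275442 = 0.17765979 → 0.17766.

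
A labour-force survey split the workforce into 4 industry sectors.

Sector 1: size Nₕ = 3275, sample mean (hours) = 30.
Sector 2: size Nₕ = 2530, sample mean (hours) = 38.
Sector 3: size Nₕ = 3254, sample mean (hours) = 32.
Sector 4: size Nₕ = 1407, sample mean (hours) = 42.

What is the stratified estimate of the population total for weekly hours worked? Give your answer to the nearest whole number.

1: 3275·30 = 98250
2: 2530·38 = 96140
3: 3254·32 = 104128
4: 1407·42 = 59094
τ̂ = Σ Nₕx̄ₕ = 357612.

357612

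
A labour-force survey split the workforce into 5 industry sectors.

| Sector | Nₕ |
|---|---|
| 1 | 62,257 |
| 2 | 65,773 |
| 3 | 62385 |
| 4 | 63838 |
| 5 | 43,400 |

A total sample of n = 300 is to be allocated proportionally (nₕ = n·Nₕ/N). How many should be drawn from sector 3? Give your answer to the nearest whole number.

63

N = 62257 + 65773 + 62385 + 63838 + 43400 = 297653.
n_3 = 300·62385/297653 = 62.877... → 63.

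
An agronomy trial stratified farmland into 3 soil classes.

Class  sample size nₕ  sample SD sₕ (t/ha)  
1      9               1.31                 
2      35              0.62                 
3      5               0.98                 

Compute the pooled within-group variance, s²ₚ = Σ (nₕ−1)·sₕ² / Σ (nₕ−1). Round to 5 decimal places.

1: (9−1)·1.31² = 8·1.7161 = 13.7288
2: (35−1)·0.62² = 34·0.3844 = 13.0696
3: (5−1)·0.98² = 4·0.9604 = 3.8416
Numerator = 30.64; denominator = Σ(nₕ−1) = 46.
s²ₚ = 30.64/46 = 0.6660870... → 0.66609.

0.66609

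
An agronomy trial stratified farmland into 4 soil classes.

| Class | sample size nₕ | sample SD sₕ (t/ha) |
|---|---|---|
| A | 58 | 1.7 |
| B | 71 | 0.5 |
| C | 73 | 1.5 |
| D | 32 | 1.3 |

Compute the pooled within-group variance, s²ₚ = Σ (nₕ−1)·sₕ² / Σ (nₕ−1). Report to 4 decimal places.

1.7244

Degrees of freedom: 57 + 70 + 72 + 31 = 230.
Σ(nₕ−1)sₕ² = 57·2.89 + 70·0.25 + 72·2.25 + 31·1.69 = 396.62.
s²ₚ = 396.62 / 230 = 1.724435... → 1.7244.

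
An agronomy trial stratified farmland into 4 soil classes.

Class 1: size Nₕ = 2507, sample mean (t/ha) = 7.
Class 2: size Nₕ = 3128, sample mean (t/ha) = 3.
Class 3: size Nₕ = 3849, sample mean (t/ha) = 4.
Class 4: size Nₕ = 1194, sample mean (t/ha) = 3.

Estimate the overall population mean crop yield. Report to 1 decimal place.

4.3

N = 10678; weights Wₕ = Nₕ/N = (0.2348, 0.2929, 0.3605, 0.1118).
x̄_st = Σ Wₕ·x̄ₕ = 0.2348·7 + 0.2929·3 + 0.3605·4 + 0.1118·3 ≈ 4.300...
→ 4.3.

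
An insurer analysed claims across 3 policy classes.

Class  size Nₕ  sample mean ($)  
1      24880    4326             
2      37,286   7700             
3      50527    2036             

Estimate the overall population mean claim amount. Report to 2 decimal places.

4415.59

N = 24880 + 37286 + 50527 = 112693.
Overall mean = Σ (Nₕ/N)·x̄ₕ — weight by population share, not a simple average.
Σ Nₕx̄ₕ = 24880·4326 + 37286·7700 + 50527·2036 = 107630880 + 287102200 + 102872972 = 497606052.
Divide by N: 497606052 / 112693 = 4415.5897... → 4415.59.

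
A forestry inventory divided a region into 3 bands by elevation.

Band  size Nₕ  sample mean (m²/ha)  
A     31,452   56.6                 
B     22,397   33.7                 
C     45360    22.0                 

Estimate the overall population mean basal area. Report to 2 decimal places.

N = 99209; weights Wₕ = Nₕ/N = (0.3170, 0.2258, 0.4572).
x̄_st = Σ Wₕ·x̄ₕ = 0.3170·56.6 + 0.2258·33.7 + 0.4572·22.0 ≈ 35.6105...
→ 35.61.

35.61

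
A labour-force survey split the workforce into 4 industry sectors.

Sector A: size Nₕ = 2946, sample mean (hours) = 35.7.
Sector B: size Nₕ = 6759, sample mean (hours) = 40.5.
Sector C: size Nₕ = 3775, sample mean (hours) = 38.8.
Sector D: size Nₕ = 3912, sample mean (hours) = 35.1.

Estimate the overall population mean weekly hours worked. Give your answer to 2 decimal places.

N = 17392; weights Wₕ = Nₕ/N = (0.1694, 0.3886, 0.2171, 0.2249).
x̄_st = Σ Wₕ·x̄ₕ = 0.1694·35.7 + 0.3886·40.5 + 0.2171·38.8 + 0.2249·35.1 ≈ 38.1033...
→ 38.10.

38.10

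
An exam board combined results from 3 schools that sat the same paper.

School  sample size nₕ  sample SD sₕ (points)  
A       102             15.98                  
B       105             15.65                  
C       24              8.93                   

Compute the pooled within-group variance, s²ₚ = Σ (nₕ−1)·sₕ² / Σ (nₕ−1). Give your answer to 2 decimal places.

232.88

Degrees of freedom: 101 + 104 + 23 = 228.
Σ(nₕ−1)sₕ² = 101·255.3604 + 104·244.9225 + 23·79.7449 = 53097.4731.
s²ₚ = 53097.4731 / 228 = 232.8837... → 232.88.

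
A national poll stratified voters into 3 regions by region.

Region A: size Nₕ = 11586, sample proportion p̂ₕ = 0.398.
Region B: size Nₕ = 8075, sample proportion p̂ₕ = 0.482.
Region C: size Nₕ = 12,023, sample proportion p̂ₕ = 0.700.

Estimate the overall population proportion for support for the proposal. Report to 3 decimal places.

N = 11586 + 8075 + 12023 = 31684.
Overall proportion = Σ (Nₕ/N)·p̂ₕ.
Σ Nₕp̂ₕ = 4611.228 + 3892.15 + 8416.1 = 16919.478.
16919.478 / 31684 = 0.53401... → 0.534.

0.534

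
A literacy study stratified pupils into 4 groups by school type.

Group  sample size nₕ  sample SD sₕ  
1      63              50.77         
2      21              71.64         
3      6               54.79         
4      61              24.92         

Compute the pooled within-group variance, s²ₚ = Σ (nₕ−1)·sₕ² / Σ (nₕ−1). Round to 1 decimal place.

2141.0

1: (63−1)·50.77² = 62·2577.5929 = 159810.7598
2: (21−1)·71.64² = 20·5132.2896 = 102645.792
3: (6−1)·54.79² = 5·3001.9441 = 15009.7205
4: (61−1)·24.92² = 60·621.0064 = 37260.384
Numerator = 314726.6563; denominator = Σ(nₕ−1) = 147.
s²ₚ = 314726.6563/147 = 2140.998... → 2141.0.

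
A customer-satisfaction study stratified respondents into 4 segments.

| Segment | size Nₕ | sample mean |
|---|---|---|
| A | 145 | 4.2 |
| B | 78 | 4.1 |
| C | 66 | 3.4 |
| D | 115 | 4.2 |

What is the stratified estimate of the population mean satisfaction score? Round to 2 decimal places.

4.05

x̄_st = (Σ Nₕx̄ₕ) / (Σ Nₕ) = (145·4.2 + 78·4.1 + 66·3.4 + 115·4.2) / 404
= 1636.2 / 404 = 4.05 → 4.05.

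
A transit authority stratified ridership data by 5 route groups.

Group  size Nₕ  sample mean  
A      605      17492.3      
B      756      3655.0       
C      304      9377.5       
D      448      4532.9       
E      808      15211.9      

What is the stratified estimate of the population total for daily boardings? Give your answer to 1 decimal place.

30518735.9

A: 605·17492.3 = 10582841.5
B: 756·3655.0 = 2763180
C: 304·9377.5 = 2850760
D: 448·4532.9 = 2030739.2
E: 808·15211.9 = 12291215.2
τ̂ = Σ Nₕx̄ₕ = 30518735.9.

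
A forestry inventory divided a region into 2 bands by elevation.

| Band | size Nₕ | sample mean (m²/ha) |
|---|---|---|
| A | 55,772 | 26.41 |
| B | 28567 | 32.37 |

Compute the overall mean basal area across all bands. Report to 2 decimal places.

28.43

x̄_st = (Σ Nₕx̄ₕ) / (Σ Nₕ) = (55772·26.41 + 28567·32.37) / 84339
= 2397652.31 / 84339 = 28.4287... → 28.43.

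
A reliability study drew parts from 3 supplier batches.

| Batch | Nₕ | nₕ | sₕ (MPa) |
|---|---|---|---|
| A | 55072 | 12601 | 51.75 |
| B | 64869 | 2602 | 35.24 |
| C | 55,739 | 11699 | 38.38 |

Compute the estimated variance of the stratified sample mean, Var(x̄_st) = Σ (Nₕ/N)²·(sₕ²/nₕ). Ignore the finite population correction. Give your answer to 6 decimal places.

0.098632

N = 175680. Term for each stratum: Wₕ²sₕ²/nₕ.
Var(x̄_st) = 0.020884917 + 0.065072017 + 0.012674619 = 0.098631552 → 0.098632.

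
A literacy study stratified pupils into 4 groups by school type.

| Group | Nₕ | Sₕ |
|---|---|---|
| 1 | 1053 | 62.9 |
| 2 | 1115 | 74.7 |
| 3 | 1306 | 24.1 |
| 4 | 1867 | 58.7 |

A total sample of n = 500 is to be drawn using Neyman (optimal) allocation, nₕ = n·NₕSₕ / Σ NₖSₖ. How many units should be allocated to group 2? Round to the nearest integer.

143

Σ NₕSₕ = 1053·62.9 + 1115·74.7 + 1306·24.1 + 1867·58.7 = 290591.7.
Share for 2: 83290.5/290591.7 = 0.28662.
n_2 = 500 × 0.28662 = 143.312... → 143.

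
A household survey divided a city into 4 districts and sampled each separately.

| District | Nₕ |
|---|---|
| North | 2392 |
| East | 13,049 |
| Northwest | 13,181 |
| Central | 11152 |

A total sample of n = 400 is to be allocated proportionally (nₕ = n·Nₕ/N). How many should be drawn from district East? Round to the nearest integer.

131

N = 2392 + 13049 + 13181 + 11152 = 39774.
n_East = 400·13049/39774 = 131.231... → 131.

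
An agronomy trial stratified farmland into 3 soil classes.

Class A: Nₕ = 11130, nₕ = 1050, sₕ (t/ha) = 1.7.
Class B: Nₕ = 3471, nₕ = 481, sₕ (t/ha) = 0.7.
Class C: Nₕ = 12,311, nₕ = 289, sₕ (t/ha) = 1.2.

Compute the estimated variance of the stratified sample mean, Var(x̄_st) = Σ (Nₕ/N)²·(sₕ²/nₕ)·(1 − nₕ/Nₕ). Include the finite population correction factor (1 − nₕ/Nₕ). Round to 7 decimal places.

N = 26912; Wₕ = Nₕ/N.
class A: (11130/26912)²·1.7²/1050·(1 − 1050/11130) = 0.0004263559
class B: (3471/26912)²·0.7²/481·(1 − 481/3471) = 0.0000145977
class C: (12311/26912)²·1.2²/289·(1 − 289/12311) = 0.0010182227
Sum = 0.0014591763 → 0.0014592.

0.0014592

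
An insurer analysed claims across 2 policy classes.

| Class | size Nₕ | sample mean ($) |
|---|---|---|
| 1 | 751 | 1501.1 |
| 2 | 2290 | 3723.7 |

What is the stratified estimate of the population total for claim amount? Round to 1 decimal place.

9654599.1

1: 751·1501.1 = 1127326.1
2: 2290·3723.7 = 8527273
τ̂ = Σ Nₕx̄ₕ = 9654599.1.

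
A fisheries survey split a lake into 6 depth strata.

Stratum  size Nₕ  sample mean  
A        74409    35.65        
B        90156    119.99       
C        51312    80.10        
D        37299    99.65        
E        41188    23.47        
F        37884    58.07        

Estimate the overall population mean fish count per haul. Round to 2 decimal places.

N = 74409 + 90156 + 51312 + 37299 + 41188 + 37884 = 332248.
Weight each subgroup mean by Nₕ/N and sum.
Σ Nₕx̄ₕ = 74409·35.65 + 90156·119.99 + 51312·80.10 + 37299·99.65 + 41188·23.47 + 37884·58.07 = 2652680.85 + 10817818.44 + 4110091.2 + 3716845.35 + 966682.36 + 2199923.88 = 24464042.08.
Divide by N: 24464042.08 / 332248 = 73.6319... → 73.63.

73.63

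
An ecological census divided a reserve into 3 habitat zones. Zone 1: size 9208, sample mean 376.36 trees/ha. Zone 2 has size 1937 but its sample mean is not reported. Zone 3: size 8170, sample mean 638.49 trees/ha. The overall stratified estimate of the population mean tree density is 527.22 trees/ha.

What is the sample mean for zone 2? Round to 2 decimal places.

N = 9208 + 1937 + 8170 = 19315.
Overall total = μ·N = 527.22·19315 = 10183254.3.
Subtract the known strata: 9208·376.36 + 8170·638.49 = 8681986.18.
Remaining total for zone 2: 10183254.3 − 8681986.18 = 1501268.12.
Divide by its size: 1501268.12 / 1937 = 775.0481... → 775.05.

775.05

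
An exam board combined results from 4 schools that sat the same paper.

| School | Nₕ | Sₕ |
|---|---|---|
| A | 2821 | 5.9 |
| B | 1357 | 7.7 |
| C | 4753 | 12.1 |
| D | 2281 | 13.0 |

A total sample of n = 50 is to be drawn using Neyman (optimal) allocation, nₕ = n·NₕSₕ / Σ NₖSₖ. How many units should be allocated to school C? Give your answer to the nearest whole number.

A: NₕSₕ = 2821·5.9 = 16643.9
B: NₕSₕ = 1357·7.7 = 10448.9
C: NₕSₕ = 4753·12.1 = 57511.3
D: NₕSₕ = 2281·13.0 = 29653
Σ NₕSₕ = 114257.1.
n_C = 50·57511.3/114257.1 = 25.167... → 25.

25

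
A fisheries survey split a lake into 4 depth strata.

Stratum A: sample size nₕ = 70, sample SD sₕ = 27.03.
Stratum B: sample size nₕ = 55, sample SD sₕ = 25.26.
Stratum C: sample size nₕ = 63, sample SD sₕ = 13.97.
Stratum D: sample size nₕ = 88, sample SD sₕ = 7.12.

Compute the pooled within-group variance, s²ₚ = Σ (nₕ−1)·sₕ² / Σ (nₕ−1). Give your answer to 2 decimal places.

372.72

Degrees of freedom: 69 + 54 + 62 + 87 = 272.
Σ(nₕ−1)sₕ² = 69·730.6209 + 54·638.0676 + 62·195.1609 + 87·50.6944 = 101378.8811.
s²ₚ = 101378.8811 / 272 = 372.7165... → 372.72.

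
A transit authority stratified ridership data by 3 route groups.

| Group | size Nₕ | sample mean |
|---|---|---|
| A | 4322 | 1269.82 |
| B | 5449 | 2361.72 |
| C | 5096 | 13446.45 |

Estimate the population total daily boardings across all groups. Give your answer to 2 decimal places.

86880283.52

A: 4322·1269.82 = 5488162.04
B: 5449·2361.72 = 12869012.28
C: 5096·13446.45 = 68523109.2
τ̂ = Σ Nₕx̄ₕ = 86880283.52.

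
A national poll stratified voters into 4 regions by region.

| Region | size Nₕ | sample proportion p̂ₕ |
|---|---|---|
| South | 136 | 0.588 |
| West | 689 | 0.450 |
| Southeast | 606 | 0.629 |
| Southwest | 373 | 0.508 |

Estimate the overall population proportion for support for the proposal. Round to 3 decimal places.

Wₕ = Nₕ/N with N = 1804: 0.0754, 0.3819, 0.3359, 0.2068.
p̂_st = 0.0754·0.588 + 0.3819·0.450 + 0.3359·0.629 + 0.2068·0.508 ≈ 0.53253... → 0.533.

0.533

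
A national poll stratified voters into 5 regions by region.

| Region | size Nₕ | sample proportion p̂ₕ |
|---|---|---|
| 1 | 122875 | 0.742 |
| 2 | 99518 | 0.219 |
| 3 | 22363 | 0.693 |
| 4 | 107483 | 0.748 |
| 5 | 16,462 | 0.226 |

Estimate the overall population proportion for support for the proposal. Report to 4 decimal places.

0.5766

Wₕ = Nₕ/N with N = 368701: 0.3333, 0.2699, 0.0607, 0.2915, 0.0446.
p̂_st = 0.3333·0.742 + 0.2699·0.219 + 0.0607·0.693 + 0.2915·0.748 + 0.0446·0.226 ≈ 0.576573... → 0.5766.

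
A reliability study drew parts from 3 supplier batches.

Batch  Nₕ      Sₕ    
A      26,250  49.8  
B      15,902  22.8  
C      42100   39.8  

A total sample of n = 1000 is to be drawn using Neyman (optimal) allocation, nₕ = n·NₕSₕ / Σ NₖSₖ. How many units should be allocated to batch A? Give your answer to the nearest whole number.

391

A: NₕSₕ = 26250·49.8 = 1307250
B: NₕSₕ = 15902·22.8 = 362565.6
C: NₕSₕ = 42100·39.8 = 1675580
Σ NₕSₕ = 3345395.6.
n_A = 1000·1307250/3345395.6 = 390.761... → 391.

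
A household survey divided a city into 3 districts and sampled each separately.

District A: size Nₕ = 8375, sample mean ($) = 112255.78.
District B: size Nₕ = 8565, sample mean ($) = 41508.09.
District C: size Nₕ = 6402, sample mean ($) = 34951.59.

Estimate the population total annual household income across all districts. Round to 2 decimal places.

1519419027.53

Population total = Σ Nₕ·x̄ₕ (each stratum's size times its mean).
8375·112255.78 + 8565·41508.09 + 6402·34951.59 = 940142157.5 + 355516790.85 + 223760079.18 = 1519419027.53.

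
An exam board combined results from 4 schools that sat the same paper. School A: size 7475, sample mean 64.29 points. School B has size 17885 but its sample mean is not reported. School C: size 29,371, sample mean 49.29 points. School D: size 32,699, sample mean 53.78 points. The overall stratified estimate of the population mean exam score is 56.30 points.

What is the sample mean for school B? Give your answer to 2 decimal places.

69.08

N = 7475 + 17885 + 29371 + 32699 = 87430.
Overall total = μ·N = 56.30·87430 = 4922309.
Subtract the known strata: 7475·64.29 + 29371·49.29 + 32699·53.78 = 3686816.56.
Remaining total for school B: 4922309 − 3686816.56 = 1235492.44.
Divide by its size: 1235492.44 / 17885 = 69.0798... → 69.08.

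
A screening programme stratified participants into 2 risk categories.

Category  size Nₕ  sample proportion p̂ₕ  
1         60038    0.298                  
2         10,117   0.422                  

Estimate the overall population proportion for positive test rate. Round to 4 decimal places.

N = 60038 + 10117 = 70155.
Overall proportion = Σ (Nₕ/N)·p̂ₕ.
Σ Nₕp̂ₕ = 17891.324 + 4269.374 = 22160.698.
22160.698 / 70155 = 0.315882... → 0.3159.

0.3159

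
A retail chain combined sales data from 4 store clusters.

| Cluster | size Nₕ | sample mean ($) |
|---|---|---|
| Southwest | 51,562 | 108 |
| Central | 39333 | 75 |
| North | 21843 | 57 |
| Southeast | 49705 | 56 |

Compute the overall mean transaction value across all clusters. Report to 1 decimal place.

77.2

N = 51562 + 39333 + 21843 + 49705 = 162443.
The stratified mean weights each stratum mean by its population share Nₕ/N.
Σ Nₕx̄ₕ = 51562·108 + 39333·75 + 21843·57 + 49705·56 = 5568696 + 2949975 + 1245051 + 2783480 = 12547202.
Divide by N: 12547202 / 162443 = 77.241... → 77.2.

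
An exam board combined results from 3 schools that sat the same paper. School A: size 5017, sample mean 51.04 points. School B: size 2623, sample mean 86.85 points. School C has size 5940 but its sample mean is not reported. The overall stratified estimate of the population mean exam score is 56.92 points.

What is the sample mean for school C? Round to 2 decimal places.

48.67

Σ Nₕx̄ₕ = N·μ, so 5940·x̄_C = 13580·56.92 − (5017·51.04 + 2623·86.85).
= 772973.6 − 483875.23 = 289098.37.
x̄_C = 289098.37 / 5940 = 48.6698... → 48.67.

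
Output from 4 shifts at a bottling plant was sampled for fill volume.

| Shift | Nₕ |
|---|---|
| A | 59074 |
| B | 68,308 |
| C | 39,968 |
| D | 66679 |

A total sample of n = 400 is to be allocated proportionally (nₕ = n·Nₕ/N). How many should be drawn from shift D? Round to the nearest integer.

114

Share of shift D = 66679/234029 = 0.28492.
Allocate 400 × 0.28492 = 113.967... → 114.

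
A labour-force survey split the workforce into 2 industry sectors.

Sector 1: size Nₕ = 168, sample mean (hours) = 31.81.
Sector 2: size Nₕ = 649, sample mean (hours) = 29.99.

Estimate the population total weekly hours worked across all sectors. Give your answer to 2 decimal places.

Estimate total by summing Nₕ·x̄ₕ over strata.
168·31.81 + 649·29.99 = 5344.08 + 19463.51 = 24807.59.

24807.59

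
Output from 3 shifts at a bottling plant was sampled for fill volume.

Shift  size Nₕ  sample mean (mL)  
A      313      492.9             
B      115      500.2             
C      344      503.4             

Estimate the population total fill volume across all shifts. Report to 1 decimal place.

Population total = Σ Nₕ·x̄ₕ (each stratum's size times its mean).
313·492.9 + 115·500.2 + 344·503.4 = 154277.7 + 57523 + 173169.6 = 384970.3.

384970.3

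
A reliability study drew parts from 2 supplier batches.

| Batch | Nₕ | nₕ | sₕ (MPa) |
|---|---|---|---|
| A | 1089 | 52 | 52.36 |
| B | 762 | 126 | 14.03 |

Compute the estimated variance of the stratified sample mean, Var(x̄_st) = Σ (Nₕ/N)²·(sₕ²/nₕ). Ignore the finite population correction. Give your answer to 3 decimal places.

N = 1851; Wₕ = Nₕ/N.
batch A: (1089/1851)²·52.36²/52 = 18.248991
batch B: (762/1851)²·14.03²/126 = 0.264754
Sum = 18.513744 → 18.514.

18.514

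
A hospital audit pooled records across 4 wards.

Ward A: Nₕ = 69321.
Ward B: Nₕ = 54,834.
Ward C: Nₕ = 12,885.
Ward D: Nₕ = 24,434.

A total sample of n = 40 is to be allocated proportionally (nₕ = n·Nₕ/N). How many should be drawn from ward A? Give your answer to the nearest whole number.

17

Share of ward A = 69321/161474 = 0.42930.
Allocate 40 × 0.42930 = 17.172... → 17.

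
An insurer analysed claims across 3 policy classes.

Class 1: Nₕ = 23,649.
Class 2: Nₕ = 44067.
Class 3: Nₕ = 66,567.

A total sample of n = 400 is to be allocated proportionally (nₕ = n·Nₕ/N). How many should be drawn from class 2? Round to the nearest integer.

Share of class 2 = 44067/134283 = 0.32817.
Allocate 400 × 0.32817 = 131.266... → 131.

131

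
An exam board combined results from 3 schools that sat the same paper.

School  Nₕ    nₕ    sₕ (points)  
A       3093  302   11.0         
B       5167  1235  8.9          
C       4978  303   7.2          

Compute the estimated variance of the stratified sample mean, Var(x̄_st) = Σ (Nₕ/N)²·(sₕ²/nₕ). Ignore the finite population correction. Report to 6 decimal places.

0.055836

N = 13238; Wₕ = Nₕ/N.
school A: (3093/13238)²·11.0²/302 = 0.021872253
school B: (5167/13238)²·8.9²/1235 = 0.009771140
school C: (4978/13238)²·7.2²/303 = 0.024192870
Sum = 0.055836263 → 0.055836.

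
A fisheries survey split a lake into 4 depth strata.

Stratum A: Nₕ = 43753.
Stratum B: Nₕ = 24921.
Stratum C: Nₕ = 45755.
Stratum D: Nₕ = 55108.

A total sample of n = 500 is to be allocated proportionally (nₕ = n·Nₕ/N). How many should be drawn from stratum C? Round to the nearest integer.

135

N = 43753 + 24921 + 45755 + 55108 = 169537.
n_C = 500·45755/169537 = 134.941... → 135.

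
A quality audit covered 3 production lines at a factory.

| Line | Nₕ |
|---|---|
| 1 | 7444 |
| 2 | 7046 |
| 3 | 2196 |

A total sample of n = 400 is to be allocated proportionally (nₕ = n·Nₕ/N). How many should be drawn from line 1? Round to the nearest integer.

178

N = 7444 + 7046 + 2196 = 16686.
n_1 = 400·7444/16686 = 178.449... → 178.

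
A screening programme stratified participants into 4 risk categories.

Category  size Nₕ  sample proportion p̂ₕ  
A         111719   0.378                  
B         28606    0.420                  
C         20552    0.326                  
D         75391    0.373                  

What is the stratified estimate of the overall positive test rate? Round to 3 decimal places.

N = 111719 + 28606 + 20552 + 75391 = 236268.
Overall proportion = Σ (Nₕ/N)·p̂ₕ.
Σ Nₕp̂ₕ = 42229.782 + 12014.52 + 6699.952 + 28120.843 = 89065.097.
89065.097 / 236268 = 0.37697... → 0.377.

0.377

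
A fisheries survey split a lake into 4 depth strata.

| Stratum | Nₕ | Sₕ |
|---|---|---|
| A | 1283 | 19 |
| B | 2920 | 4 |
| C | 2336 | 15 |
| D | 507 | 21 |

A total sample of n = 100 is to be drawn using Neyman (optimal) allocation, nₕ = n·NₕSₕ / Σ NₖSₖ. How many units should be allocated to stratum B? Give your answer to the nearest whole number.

14

Σ NₕSₕ = 1283·19 + 2920·4 + 2336·15 + 507·21 = 81744.
Share for B: 11680/81744 = 0.14289.
n_B = 100 × 0.14289 = 14.289... → 14.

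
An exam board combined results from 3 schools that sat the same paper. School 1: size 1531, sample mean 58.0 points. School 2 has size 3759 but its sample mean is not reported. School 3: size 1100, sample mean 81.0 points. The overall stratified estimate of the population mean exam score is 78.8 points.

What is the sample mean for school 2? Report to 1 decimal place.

Σ Nₕx̄ₕ = N·μ, so 3759·x̄_2 = 6390·78.8 − (1531·58.0 + 1100·81.0).
= 503532 − 177898 = 325634.
x̄_2 = 325634 / 3759 = 86.628... → 86.6.

86.6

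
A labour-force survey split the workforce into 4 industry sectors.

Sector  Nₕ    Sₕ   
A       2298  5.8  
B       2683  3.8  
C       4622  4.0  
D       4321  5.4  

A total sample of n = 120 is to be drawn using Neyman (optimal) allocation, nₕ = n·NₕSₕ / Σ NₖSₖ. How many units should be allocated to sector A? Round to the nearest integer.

24

A: NₕSₕ = 2298·5.8 = 13328.4
B: NₕSₕ = 2683·3.8 = 10195.4
C: NₕSₕ = 4622·4.0 = 18488
D: NₕSₕ = 4321·5.4 = 23333.4
Σ NₕSₕ = 65345.2.
n_A = 120·13328.4/65345.2 = 24.476... → 24.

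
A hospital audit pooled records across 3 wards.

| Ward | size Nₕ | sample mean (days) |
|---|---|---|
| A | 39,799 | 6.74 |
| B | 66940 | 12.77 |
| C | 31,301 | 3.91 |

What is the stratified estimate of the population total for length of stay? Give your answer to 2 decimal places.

Estimate total by summing Nₕ·x̄ₕ over strata.
39799·6.74 + 66940·12.77 + 31301·3.91 = 268245.26 + 854823.8 + 122386.91 = 1245455.97.

1245455.97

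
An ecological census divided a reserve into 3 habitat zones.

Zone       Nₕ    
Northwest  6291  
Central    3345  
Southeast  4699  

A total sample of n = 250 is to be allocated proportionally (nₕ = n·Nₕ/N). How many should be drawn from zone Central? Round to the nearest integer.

Share of zone Central = 3345/14335 = 0.23334.
Allocate 250 × 0.23334 = 58.336... → 58.

58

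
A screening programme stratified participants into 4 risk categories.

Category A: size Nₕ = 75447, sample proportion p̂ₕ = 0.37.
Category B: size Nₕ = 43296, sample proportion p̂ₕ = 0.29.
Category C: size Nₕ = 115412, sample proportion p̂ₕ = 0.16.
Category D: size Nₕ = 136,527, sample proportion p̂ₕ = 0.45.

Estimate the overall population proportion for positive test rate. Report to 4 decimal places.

0.3247

N = 75447 + 43296 + 115412 + 136527 = 370682.
Overall proportion = Σ (Nₕ/N)·p̂ₕ.
Σ Nₕp̂ₕ = 27915.39 + 12555.84 + 18465.92 + 61437.15 = 120374.3.
120374.3 / 370682 = 0.324737... → 0.3247.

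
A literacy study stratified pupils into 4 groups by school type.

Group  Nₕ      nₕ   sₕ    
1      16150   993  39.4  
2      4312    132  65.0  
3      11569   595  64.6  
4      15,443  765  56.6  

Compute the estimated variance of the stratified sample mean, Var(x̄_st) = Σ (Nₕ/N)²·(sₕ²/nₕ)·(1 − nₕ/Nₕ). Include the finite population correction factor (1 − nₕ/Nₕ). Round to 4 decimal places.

1.2420

N = 47474; Wₕ = Nₕ/N.
group 1: (16150/47474)²·39.4²/993·(1 − 993/16150) = 0.1697920
group 2: (4312/47474)²·65.0²/132·(1 − 132/4312) = 0.2559742
group 3: (11569/47474)²·64.6²/595·(1 − 595/11569) = 0.3950911
group 4: (15443/47474)²·56.6²/765·(1 − 765/15443) = 0.4211709
Sum = 1.2420282 → 1.2420.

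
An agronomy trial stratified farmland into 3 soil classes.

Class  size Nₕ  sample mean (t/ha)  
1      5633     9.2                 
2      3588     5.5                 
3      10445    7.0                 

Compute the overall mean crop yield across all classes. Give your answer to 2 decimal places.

7.36

N = 19666; weights Wₕ = Nₕ/N = (0.2864, 0.1824, 0.5311).
x̄_st = Σ Wₕ·x̄ₕ = 0.2864·9.2 + 0.1824·5.5 + 0.5311·7.0 ≈ 7.3565...
→ 7.36.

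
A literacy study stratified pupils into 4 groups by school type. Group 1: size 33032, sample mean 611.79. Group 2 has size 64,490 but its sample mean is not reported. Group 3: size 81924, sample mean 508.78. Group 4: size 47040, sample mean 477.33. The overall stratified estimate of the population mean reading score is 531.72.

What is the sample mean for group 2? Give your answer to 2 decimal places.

559.52

Σ Nₕx̄ₕ = N·μ, so 64490·x̄_2 = 226486·531.72 − (33032·611.79 + 81924·508.78 + 47040·477.33).
= 120427135.92 − 84343543.2 = 36083592.72.
x̄_2 = 36083592.72 / 64490 = 559.5223... → 559.52.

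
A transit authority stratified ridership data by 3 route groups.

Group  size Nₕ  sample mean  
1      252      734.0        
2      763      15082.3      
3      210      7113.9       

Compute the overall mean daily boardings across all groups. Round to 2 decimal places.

x̄_st = (Σ Nₕx̄ₕ) / (Σ Nₕ) = (252·734.0 + 763·15082.3 + 210·7113.9) / 1225
= 13186681.9 / 1225 = 10764.6383... → 10764.64.

10764.64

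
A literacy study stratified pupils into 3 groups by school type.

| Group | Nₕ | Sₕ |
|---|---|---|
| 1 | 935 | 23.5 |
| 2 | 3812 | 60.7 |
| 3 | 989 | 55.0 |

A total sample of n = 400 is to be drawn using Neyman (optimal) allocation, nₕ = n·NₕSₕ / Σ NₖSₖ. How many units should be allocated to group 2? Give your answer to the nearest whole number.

301

1: NₕSₕ = 935·23.5 = 21972.5
2: NₕSₕ = 3812·60.7 = 231388.4
3: NₕSₕ = 989·55.0 = 54395
Σ NₕSₕ = 307755.9.
n_2 = 400·231388.4/307755.9 = 300.743... → 301.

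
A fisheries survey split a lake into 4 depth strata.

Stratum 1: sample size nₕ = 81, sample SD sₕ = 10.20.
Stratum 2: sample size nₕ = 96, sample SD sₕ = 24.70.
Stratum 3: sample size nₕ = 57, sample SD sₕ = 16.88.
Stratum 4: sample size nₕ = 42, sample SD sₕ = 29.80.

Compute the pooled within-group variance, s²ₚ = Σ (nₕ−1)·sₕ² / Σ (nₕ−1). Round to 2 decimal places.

1: (81−1)·10.20² = 80·104.04 = 8323.2
2: (96−1)·24.70² = 95·610.09 = 57958.55
3: (57−1)·16.88² = 56·284.9344 = 15956.3264
4: (42−1)·29.80² = 41·888.04 = 36409.64
Numerator = 118647.7164; denominator = Σ(nₕ−1) = 272.
s²ₚ = 118647.7164/272 = 436.2048... → 436.20.

436.20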